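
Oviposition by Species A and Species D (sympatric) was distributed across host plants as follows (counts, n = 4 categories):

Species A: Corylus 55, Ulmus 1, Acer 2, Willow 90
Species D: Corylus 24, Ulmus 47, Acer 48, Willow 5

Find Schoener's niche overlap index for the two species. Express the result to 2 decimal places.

0.25

Proportions for Species A (n=148): 55/148=0.3716, 1/148=0.0068, 2/148=0.0135, 90/148=0.6081
Proportions for Species D (n=124): 24/124=0.1935, 47/124=0.3790, 48/124=0.3871, 5/124=0.0403
Σ|p₁ᵢ − p₂ᵢ| = 0.1781 + 0.3722 + 0.3736 + 0.5678 = 1.4917
D = 1 − ½ × 1.4917 = 1 − 0.74585 = 0.25415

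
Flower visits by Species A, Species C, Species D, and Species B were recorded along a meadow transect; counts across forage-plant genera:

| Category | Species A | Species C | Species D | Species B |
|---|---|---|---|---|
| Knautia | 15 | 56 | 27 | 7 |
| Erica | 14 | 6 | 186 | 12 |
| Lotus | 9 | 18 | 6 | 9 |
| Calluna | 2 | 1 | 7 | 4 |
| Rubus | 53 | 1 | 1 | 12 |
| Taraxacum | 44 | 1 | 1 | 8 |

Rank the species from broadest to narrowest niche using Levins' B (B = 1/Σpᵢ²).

Proportions for Species A (n=137): 15/137=0.1095, 14/137=0.1022, 9/137=0.0657, 2/137=0.0146, 53/137=0.3869, 44/137=0.3212
Proportions for Species C (n=83): 56/83=0.6747, 6/83=0.0723, 18/83=0.2169, 1/83=0.0120, 1/83=0.0120, 1/83=0.0120
Proportions for Species D (n=228): 27/228=0.1184, 186/228=0.8158, 6/228=0.0263, 7/228=0.0307, 1/228=0.0044, 1/228=0.0044
Proportions for Species B (n=52): 7/52=0.1346, 12/52=0.2308, 9/52=0.1731, 4/52=0.0769, 12/52=0.2308, 8/52=0.1538
Σp_Aᵢ² = 0.1095² + 0.1022² + 0.0657² + 0.0146² + 0.3869² + 0.3212² = 0.011990 + 0.010445 + 0.004316 + 0.000213 + 0.149692 + 0.103169 = 0.279825
B_A = 1 / 0.279825 = 3.5737
Σp_Cᵢ² = 0.6747² + 0.0723² + 0.2169² + 0.0120² + 0.0120² + 0.0120² = 0.455220 + 0.005227 + 0.047046 + 0.000144 + 0.000144 + 0.000144 = 0.507925
B_C = 1 / 0.507925 = 1.9688
Σp_Dᵢ² = 0.1184² + 0.8158² + 0.0263² + 0.0307² + 0.0044² + 0.0044² = 0.014019 + 0.665530 + 0.000692 + 0.000942 + 0.000019 + 0.000019 = 0.681221
B_D = 1 / 0.681221 = 1.4680
Σp_Bᵢ² = 0.1346² + 0.2308² + 0.1731² + 0.0769² + 0.2308² + 0.1538² = 0.018117 + 0.053269 + 0.029964 + 0.005914 + 0.053269 + 0.023654 = 0.184187
B_B = 1 / 0.184187 = 5.4293
Ranking by B (broadest → narrowest): Species B (5.43) > Species A (3.57) > Species C (1.97) > Species D (1.47)

Species B > Species A > Species C > Species D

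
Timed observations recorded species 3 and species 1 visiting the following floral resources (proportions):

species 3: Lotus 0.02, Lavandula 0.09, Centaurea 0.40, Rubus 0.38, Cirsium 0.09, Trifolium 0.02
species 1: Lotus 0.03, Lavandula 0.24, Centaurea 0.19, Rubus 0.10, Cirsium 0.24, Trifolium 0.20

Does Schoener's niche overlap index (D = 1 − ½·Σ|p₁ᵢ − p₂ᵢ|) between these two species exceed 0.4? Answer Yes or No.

Σ|p₁ᵢ − p₂ᵢ| = 0.01 + 0.15 + 0.21 + 0.28 + 0.15 + 0.18 = 0.98
D = 1 − ½ × 0.98 = 1 − 0.490 = 0.5100
D = 0.5100 > 0.4 → Yes.

Yes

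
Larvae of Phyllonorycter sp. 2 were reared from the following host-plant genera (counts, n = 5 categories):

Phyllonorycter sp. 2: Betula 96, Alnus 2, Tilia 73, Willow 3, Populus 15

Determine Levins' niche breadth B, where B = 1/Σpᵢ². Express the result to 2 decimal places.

Proportions for Phyllonorycter sp. 2 (n=189): 96/189=0.5079, 2/189=0.0106, 73/189=0.3862, 3/189=0.0159, 15/189=0.0794
Σpᵢ² = 0.5079² + 0.0106² + 0.3862² + 0.0159² + 0.0794² = 0.257962 + 0.000112 + 0.149150 + 0.000253 + 0.006304 = 0.413781
B = 1 / 0.413781 = 2.4167

2.42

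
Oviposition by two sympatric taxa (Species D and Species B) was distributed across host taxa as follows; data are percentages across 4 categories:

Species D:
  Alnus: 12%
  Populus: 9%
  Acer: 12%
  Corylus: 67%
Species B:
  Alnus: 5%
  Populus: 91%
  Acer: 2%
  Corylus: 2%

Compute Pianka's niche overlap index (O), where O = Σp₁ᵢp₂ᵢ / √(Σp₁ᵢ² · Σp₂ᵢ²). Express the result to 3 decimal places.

0.163

Convert percentages to proportions (divide by 100).
Σ p₁ᵢp₂ᵢ = 0.0060 + 0.0819 + 0.0024 + 0.0134 = 0.1037
Σp_1ᵢ² = 0.12² + 0.09² + 0.12² + 0.67² = 0.0144 + 0.0081 + 0.0144 + 0.4489 = 0.4858
Σp_2ᵢ² = 0.05² + 0.91² + 0.02² + 0.02² = 0.0025 + 0.8281 + 0.0004 + 0.0004 = 0.8314
O = 0.1037 / √(0.4858 × 0.8314) = 0.1037 / 0.635527 = 0.16317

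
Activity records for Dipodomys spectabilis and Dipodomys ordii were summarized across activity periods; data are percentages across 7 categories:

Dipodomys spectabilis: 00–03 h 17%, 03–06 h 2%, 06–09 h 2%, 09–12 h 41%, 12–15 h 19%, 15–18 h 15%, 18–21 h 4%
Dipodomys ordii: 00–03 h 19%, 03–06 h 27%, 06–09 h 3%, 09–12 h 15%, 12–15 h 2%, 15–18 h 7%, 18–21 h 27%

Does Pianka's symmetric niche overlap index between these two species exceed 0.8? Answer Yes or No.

No

Convert percentages to proportions (divide by 100).
Σ p₁ᵢp₂ᵢ = 0.0323 + 0.0054 + 0.0006 + 0.0615 + 0.0038 + 0.0105 + 0.0108 = 0.1249
Σp_1ᵢ² = 0.17² + 0.02² + 0.02² + 0.41² + 0.19² + 0.15² + 0.04² = 0.0289 + 0.0004 + 0.0004 + 0.1681 + 0.0361 + 0.0225 + 0.0016 = 0.2580
Σp_2ᵢ² = 0.19² + 0.27² + 0.03² + 0.15² + 0.02² + 0.07² + 0.27² = 0.0361 + 0.0729 + 0.0009 + 0.0225 + 0.0004 + 0.0049 + 0.0729 = 0.2106
O = 0.1249 / √(0.2580 × 0.2106) = 0.1249 / 0.23310 = 0.5358
O = 0.5358 < 0.8 → No.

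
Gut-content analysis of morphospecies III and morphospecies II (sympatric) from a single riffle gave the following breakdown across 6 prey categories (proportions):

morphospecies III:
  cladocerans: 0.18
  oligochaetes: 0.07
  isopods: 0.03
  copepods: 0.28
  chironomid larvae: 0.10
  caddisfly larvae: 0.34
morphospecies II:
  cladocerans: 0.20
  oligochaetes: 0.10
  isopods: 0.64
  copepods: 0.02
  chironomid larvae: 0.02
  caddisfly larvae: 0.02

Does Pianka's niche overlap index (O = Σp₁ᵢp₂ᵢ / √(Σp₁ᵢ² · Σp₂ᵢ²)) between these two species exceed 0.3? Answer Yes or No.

No

Σ p₁ᵢp₂ᵢ = 0.0360 + 0.0070 + 0.0192 + 0.0056 + 0.0020 + 0.0068 = 0.0766
Σp_1ᵢ² = 0.18² + 0.07² + 0.03² + 0.28² + 0.10² + 0.34² = 0.0324 + 0.0049 + 0.0009 + 0.0784 + 0.0100 + 0.1156 = 0.2422
Σp_2ᵢ² = 0.20² + 0.10² + 0.64² + 0.02² + 0.02² + 0.02² = 0.0400 + 0.0100 + 0.4096 + 0.0004 + 0.0004 + 0.0004 = 0.4608
O = 0.0766 / √(0.2422 × 0.4608) = 0.0766 / 0.33407 = 0.2293
O = 0.2293 < 0.3 → No.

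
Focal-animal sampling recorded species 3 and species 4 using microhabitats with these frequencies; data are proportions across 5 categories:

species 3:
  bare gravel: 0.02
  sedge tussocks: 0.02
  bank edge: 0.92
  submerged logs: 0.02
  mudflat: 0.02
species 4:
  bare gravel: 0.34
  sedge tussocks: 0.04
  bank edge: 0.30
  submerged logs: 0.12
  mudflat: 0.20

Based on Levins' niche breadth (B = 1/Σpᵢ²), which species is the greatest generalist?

Σp_3ᵢ² = 0.02² + 0.02² + 0.92² + 0.02² + 0.02² = 0.0004 + 0.0004 + 0.8464 + 0.0004 + 0.0004 = 0.8480
B_3 = 1 / 0.8480 = 1.1792
Σp_4ᵢ² = 0.34² + 0.04² + 0.30² + 0.12² + 0.20² = 0.1156 + 0.0016 + 0.0900 + 0.0144 + 0.0400 = 0.2616
B_4 = 1 / 0.2616 = 3.8226
Highest B → broadest niche (most generalist): species 4 (B = 3.82).

species 4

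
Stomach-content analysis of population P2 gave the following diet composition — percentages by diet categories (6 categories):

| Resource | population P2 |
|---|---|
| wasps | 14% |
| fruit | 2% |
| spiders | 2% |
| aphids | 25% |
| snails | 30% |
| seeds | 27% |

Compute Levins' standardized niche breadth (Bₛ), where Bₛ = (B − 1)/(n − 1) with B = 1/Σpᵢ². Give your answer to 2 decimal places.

Convert percentages to proportions (divide by 100).
Σpᵢ² = 0.14² + 0.02² + 0.02² + 0.25² + 0.30² + 0.27² = 0.0196 + 0.0004 + 0.0004 + 0.0625 + 0.0900 + 0.0729 = 0.2458
B = 1 / 0.2458 = 4.0683
Bₛ = (B − 1)/(n − 1) = (4.0683 − 1)/(6 − 1) = 3.0683/5 = 0.6137

0.61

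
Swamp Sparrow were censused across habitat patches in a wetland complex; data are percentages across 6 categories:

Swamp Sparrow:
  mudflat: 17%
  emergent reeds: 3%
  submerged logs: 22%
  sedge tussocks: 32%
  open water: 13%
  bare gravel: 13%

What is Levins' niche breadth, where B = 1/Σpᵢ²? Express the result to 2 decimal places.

4.66

Convert percentages to proportions (divide by 100).
Σpᵢ² = 0.17² + 0.03² + 0.22² + 0.32² + 0.13² + 0.13² = 0.0289 + 0.0009 + 0.0484 + 0.1024 + 0.0169 + 0.0169 = 0.2144
B = 1 / 0.2144 = 4.6642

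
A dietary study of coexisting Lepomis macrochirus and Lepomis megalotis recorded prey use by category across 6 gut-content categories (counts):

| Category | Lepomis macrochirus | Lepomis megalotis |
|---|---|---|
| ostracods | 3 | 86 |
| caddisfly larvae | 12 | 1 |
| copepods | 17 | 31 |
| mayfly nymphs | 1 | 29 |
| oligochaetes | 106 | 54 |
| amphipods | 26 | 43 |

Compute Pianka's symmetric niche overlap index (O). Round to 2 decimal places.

Proportions for Lepomis macrochirus (n=165): 3/165=0.0182, 12/165=0.0727, 17/165=0.1030, 1/165=0.0061, 106/165=0.6424, 26/165=0.1576
Proportions for Lepomis megalotis (n=244): 86/244=0.3525, 1/244=0.0041, 31/244=0.1270, 29/244=0.1189, 54/244=0.2213, 43/244=0.1762
Σ p₁ᵢp₂ᵢ = 0.006416 + 0.000298 + 0.013081 + 0.000725 + 0.142163 + 0.027769 = 0.190452
Σp_1ᵢ² = 0.0182² + 0.0727² + 0.1030² + 0.0061² + 0.6424² + 0.1576² = 0.000331 + 0.005285 + 0.010609 + 0.000037 + 0.412678 + 0.024838 = 0.453778
Σp_2ᵢ² = 0.3525² + 0.0041² + 0.1270² + 0.1189² + 0.2213² + 0.1762² = 0.124256 + 0.000017 + 0.016129 + 0.014137 + 0.048974 + 0.031046 = 0.234559
O = 0.190452 / √(0.453778 × 0.234559) = 0.190452 / 0.3262479 = 0.5838

0.58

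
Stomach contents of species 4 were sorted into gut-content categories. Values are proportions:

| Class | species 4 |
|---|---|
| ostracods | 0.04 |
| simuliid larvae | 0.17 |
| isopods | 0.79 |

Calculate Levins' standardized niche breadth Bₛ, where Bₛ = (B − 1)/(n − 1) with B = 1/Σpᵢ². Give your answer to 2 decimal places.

Σpᵢ² = 0.04² + 0.17² + 0.79² = 0.0016 + 0.0289 + 0.6241 = 0.6546
B = 1 / 0.6546 = 1.5277
Bₛ = (B − 1)/(n − 1) = (1.5277 − 1)/(3 − 1) = 0.5277/2 = 0.2639

0.26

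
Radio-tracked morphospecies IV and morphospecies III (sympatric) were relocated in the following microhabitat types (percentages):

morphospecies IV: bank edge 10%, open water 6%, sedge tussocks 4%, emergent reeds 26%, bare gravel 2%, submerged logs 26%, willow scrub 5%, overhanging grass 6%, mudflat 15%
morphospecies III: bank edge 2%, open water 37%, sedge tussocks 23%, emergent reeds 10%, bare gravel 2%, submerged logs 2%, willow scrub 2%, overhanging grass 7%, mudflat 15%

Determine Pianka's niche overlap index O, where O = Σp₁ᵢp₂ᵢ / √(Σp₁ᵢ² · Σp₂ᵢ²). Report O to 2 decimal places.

0.46

Convert percentages to proportions (divide by 100).
Σ p₁ᵢp₂ᵢ = 0.0020 + 0.0222 + 0.0092 + 0.0260 + 0.0004 + 0.0052 + 0.0010 + 0.0042 + 0.0225 = 0.0927
Σp_1ᵢ² = 0.10² + 0.06² + 0.04² + 0.26² + 0.02² + 0.26² + 0.05² + 0.06² + 0.15² = 0.0100 + 0.0036 + 0.0016 + 0.0676 + 0.0004 + 0.0676 + 0.0025 + 0.0036 + 0.0225 = 0.1794
Σp_2ᵢ² = 0.02² + 0.37² + 0.23² + 0.10² + 0.02² + 0.02² + 0.02² + 0.07² + 0.15² = 0.0004 + 0.1369 + 0.0529 + 0.0100 + 0.0004 + 0.0004 + 0.0004 + 0.0049 + 0.0225 = 0.2288
O = 0.0927 / √(0.1794 × 0.2288) = 0.0927 / 0.20260 = 0.4576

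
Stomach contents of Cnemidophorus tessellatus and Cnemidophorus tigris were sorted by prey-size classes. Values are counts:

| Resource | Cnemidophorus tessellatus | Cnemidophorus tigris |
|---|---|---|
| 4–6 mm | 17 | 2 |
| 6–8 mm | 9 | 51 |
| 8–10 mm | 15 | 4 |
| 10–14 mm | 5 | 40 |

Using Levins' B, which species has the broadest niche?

Cnemidophorus tessellatus

Proportions for Cnemidophorus tessellatus (n=46): 17/46=0.3696, 9/46=0.1957, 15/46=0.3261, 5/46=0.1087
Proportions for Cnemidophorus tigris (n=97): 2/97=0.0206, 51/97=0.5258, 4/97=0.0412, 40/97=0.4124
Σp_tessᵢ² = 0.3696² + 0.1957² + 0.3261² + 0.1087² = 0.136604 + 0.038298 + 0.106341 + 0.011816 = 0.293059
B_tess = 1 / 0.293059 = 3.4123
Σp_tigrᵢ² = 0.0206² + 0.5258² + 0.0412² + 0.4124² = 0.000424 + 0.276466 + 0.001697 + 0.170074 = 0.448661
B_tigr = 1 / 0.448661 = 2.2289
Highest B → broadest niche (most generalist): Cnemidophorus tessellatus (B = 3.41).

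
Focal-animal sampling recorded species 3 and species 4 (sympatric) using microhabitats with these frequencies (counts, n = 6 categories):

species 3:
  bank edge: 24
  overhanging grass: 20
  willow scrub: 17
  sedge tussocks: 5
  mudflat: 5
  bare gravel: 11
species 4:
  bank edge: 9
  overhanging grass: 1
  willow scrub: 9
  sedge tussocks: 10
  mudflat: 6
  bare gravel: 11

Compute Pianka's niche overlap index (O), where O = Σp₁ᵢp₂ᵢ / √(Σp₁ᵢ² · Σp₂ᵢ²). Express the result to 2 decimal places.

0.76

Proportions for species 3 (n=82): 24/82=0.2927, 20/82=0.2439, 17/82=0.2073, 5/82=0.0610, 5/82=0.0610, 11/82=0.1341
Proportions for species 4 (n=46): 9/46=0.1957, 1/46=0.0217, 9/46=0.1957, 10/46=0.2174, 6/46=0.1304, 11/46=0.2391
Σ p₁ᵢp₂ᵢ = 0.057281 + 0.005293 + 0.040569 + 0.013261 + 0.007954 + 0.032063 = 0.156421
Σp_1ᵢ² = 0.2927² + 0.2439² + 0.2073² + 0.0610² + 0.0610² + 0.1341² = 0.085673 + 0.059487 + 0.042973 + 0.003721 + 0.003721 + 0.017983 = 0.213558
Σp_2ᵢ² = 0.1957² + 0.0217² + 0.1957² + 0.2174² + 0.1304² + 0.2391² = 0.038298 + 0.000471 + 0.038298 + 0.047263 + 0.017004 + 0.057169 = 0.198503
O = 0.156421 / √(0.213558 × 0.198503) = 0.156421 / 0.2058929 = 0.7597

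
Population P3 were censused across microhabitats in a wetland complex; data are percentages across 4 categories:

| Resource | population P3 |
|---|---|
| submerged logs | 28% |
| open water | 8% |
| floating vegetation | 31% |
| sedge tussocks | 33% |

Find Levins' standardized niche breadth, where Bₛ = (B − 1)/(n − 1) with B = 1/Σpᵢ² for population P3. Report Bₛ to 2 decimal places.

Convert percentages to proportions (divide by 100).
Σpᵢ² = 0.28² + 0.08² + 0.31² + 0.33² = 0.0784 + 0.0064 + 0.0961 + 0.1089 = 0.2898
B = 1 / 0.2898 = 3.4507
Bₛ = (B − 1)/(n − 1) = (3.4507 − 1)/(4 − 1) = 2.4507/3 = 0.8169

0.82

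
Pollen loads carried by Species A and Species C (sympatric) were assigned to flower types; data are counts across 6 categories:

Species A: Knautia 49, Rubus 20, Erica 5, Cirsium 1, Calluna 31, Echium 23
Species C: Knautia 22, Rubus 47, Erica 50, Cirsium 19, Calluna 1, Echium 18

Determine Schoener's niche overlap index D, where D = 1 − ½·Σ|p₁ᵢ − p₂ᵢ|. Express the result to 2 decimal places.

0.46

Proportions for Species A (n=129): 49/129=0.3798, 20/129=0.1550, 5/129=0.0388, 1/129=0.0078, 31/129=0.2403, 23/129=0.1783
Proportions for Species C (n=157): 22/157=0.1401, 47/157=0.2994, 50/157=0.3185, 19/157=0.1210, 1/157=0.0064, 18/157=0.1146
Σ|p₁ᵢ − p₂ᵢ| = 0.2397 + 0.1444 + 0.2797 + 0.1132 + 0.2339 + 0.0637 = 1.0746
D = 1 − ½ × 1.0746 = 1 − 0.53730 = 0.46270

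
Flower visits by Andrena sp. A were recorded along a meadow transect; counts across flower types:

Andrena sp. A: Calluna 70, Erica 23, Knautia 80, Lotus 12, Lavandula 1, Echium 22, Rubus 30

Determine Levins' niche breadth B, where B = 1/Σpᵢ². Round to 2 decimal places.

Proportions for Andrena sp. A (n=238): 70/238=0.2941, 23/238=0.0966, 80/238=0.3361, 12/238=0.0504, 1/238=0.0042, 22/238=0.0924, 30/238=0.1261
Σpᵢ² = 0.2941² + 0.0966² + 0.3361² + 0.0504² + 0.0042² + 0.0924² + 0.1261² = 0.086495 + 0.009332 + 0.112963 + 0.002540 + 0.000018 + 0.008538 + 0.015901 = 0.235787
B = 1 / 0.235787 = 4.2411

4.24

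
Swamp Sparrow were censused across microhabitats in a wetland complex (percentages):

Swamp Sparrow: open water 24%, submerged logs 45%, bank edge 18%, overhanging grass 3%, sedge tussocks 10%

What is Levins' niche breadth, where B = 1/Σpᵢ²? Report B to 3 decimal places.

Convert percentages to proportions (divide by 100).
Σpᵢ² = 0.24² + 0.45² + 0.18² + 0.03² + 0.10² = 0.0576 + 0.2025 + 0.0324 + 0.0009 + 0.0100 = 0.3034
B = 1 / 0.3034 = 3.29598

3.296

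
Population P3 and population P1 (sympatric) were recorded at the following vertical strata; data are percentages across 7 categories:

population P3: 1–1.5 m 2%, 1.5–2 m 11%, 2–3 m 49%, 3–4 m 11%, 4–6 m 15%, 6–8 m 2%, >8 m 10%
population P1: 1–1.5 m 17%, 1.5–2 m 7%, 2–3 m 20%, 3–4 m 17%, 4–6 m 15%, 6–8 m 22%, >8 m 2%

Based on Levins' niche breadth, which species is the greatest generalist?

Convert percentages to proportions (divide by 100).
Σp_P3ᵢ² = 0.02² + 0.11² + 0.49² + 0.11² + 0.15² + 0.02² + 0.10² = 0.0004 + 0.0121 + 0.2401 + 0.0121 + 0.0225 + 0.0004 + 0.0100 = 0.2976
B_P3 = 1 / 0.2976 = 3.3602
Σp_P1ᵢ² = 0.17² + 0.07² + 0.20² + 0.17² + 0.15² + 0.22² + 0.02² = 0.0289 + 0.0049 + 0.0400 + 0.0289 + 0.0225 + 0.0484 + 0.0004 = 0.1740
B_P1 = 1 / 0.1740 = 5.7471
Highest B → broadest niche (most generalist): population P1 (B = 5.75).

population P1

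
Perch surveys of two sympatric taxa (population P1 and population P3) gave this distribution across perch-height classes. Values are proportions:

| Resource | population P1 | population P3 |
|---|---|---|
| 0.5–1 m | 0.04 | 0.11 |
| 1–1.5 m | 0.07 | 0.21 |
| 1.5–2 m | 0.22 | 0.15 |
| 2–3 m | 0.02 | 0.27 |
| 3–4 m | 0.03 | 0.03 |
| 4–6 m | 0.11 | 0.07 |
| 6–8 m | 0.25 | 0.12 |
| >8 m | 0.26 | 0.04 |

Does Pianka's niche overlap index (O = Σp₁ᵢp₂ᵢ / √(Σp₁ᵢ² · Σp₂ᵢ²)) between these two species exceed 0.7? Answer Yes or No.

No

Σ p₁ᵢp₂ᵢ = 0.0044 + 0.0147 + 0.0330 + 0.0054 + 0.0009 + 0.0077 + 0.0300 + 0.0104 = 0.1065
Σp_1ᵢ² = 0.04² + 0.07² + 0.22² + 0.02² + 0.03² + 0.11² + 0.25² + 0.26² = 0.0016 + 0.0049 + 0.0484 + 0.0004 + 0.0009 + 0.0121 + 0.0625 + 0.0676 = 0.1984
Σp_2ᵢ² = 0.11² + 0.21² + 0.15² + 0.27² + 0.03² + 0.07² + 0.12² + 0.04² = 0.0121 + 0.0441 + 0.0225 + 0.0729 + 0.0009 + 0.0049 + 0.0144 + 0.0016 = 0.1734
O = 0.1065 / √(0.1984 × 0.1734) = 0.1065 / 0.18548 = 0.5742
O = 0.5742 < 0.7 → No.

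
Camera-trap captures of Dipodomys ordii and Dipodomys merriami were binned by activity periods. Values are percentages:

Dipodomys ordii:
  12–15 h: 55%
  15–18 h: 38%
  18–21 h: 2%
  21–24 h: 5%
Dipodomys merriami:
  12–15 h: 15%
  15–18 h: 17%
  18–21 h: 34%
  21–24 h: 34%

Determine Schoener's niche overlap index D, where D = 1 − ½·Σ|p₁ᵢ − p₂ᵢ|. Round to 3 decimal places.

Convert percentages to proportions (divide by 100).
Σ|p₁ᵢ − p₂ᵢ| = 0.40 + 0.21 + 0.32 + 0.29 = 1.22
D = 1 − ½ × 1.22 = 1 − 0.610 = 0.39000

0.390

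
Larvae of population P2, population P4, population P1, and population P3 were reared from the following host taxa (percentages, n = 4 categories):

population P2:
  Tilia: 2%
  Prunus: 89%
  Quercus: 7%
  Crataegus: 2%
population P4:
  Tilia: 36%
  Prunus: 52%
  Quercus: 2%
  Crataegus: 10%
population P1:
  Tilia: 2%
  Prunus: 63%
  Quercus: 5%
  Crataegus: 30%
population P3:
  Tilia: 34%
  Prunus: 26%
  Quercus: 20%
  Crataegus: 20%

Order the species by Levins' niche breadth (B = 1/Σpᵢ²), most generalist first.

population P3 > population P4 > population P1 > population P2

Convert percentages to proportions (divide by 100).
Σp_P2ᵢ² = 0.02² + 0.89² + 0.07² + 0.02² = 0.0004 + 0.7921 + 0.0049 + 0.0004 = 0.7978
B_P2 = 1 / 0.7978 = 1.2534
Σp_P4ᵢ² = 0.36² + 0.52² + 0.02² + 0.10² = 0.1296 + 0.2704 + 0.0004 + 0.0100 = 0.4104
B_P4 = 1 / 0.4104 = 2.4366
Σp_P1ᵢ² = 0.02² + 0.63² + 0.05² + 0.30² = 0.0004 + 0.3969 + 0.0025 + 0.0900 = 0.4898
B_P1 = 1 / 0.4898 = 2.0416
Σp_P3ᵢ² = 0.34² + 0.26² + 0.20² + 0.20² = 0.1156 + 0.0676 + 0.0400 + 0.0400 = 0.2632
B_P3 = 1 / 0.2632 = 3.7994
Ranking by B (broadest → narrowest): population P3 (3.80) > population P4 (2.44) > population P1 (2.04) > population P2 (1.25)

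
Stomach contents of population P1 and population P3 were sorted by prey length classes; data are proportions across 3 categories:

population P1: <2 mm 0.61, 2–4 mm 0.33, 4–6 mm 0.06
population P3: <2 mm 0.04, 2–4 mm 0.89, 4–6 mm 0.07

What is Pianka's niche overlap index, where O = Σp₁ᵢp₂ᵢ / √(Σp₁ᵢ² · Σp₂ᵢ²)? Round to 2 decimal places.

0.52

Σ p₁ᵢp₂ᵢ = 0.0244 + 0.2937 + 0.0042 = 0.3223
Σp_1ᵢ² = 0.61² + 0.33² + 0.06² = 0.3721 + 0.1089 + 0.0036 = 0.4846
Σp_2ᵢ² = 0.04² + 0.89² + 0.07² = 0.0016 + 0.7921 + 0.0049 = 0.7986
O = 0.3223 / √(0.4846 × 0.7986) = 0.3223 / 0.62209 = 0.5181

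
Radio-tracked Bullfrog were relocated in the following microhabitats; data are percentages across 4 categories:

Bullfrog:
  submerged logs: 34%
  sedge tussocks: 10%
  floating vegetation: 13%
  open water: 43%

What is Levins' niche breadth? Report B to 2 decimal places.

3.05

Convert percentages to proportions (divide by 100).
Σpᵢ² = 0.34² + 0.10² + 0.13² + 0.43² = 0.1156 + 0.0100 + 0.0169 + 0.1849 = 0.3274
B = 1 / 0.3274 = 3.0544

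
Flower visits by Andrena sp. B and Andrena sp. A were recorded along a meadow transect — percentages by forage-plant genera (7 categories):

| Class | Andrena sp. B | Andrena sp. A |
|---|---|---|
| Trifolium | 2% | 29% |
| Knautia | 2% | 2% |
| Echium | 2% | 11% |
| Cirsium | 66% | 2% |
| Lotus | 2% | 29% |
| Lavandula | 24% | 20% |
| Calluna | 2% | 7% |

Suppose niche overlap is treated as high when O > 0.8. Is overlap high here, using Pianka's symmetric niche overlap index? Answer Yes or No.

Convert percentages to proportions (divide by 100).
Σ p₁ᵢp₂ᵢ = 0.0058 + 0.0004 + 0.0022 + 0.0132 + 0.0058 + 0.0480 + 0.0014 = 0.0768
Σp_1ᵢ² = 0.02² + 0.02² + 0.02² + 0.66² + 0.02² + 0.24² + 0.02² = 0.0004 + 0.0004 + 0.0004 + 0.4356 + 0.0004 + 0.0576 + 0.0004 = 0.4952
Σp_2ᵢ² = 0.29² + 0.02² + 0.11² + 0.02² + 0.29² + 0.20² + 0.07² = 0.0841 + 0.0004 + 0.0121 + 0.0004 + 0.0841 + 0.0400 + 0.0049 = 0.2260
O = 0.0768 / √(0.4952 × 0.2260) = 0.0768 / 0.33454 = 0.2296
O = 0.2296 < 0.8 → No.

No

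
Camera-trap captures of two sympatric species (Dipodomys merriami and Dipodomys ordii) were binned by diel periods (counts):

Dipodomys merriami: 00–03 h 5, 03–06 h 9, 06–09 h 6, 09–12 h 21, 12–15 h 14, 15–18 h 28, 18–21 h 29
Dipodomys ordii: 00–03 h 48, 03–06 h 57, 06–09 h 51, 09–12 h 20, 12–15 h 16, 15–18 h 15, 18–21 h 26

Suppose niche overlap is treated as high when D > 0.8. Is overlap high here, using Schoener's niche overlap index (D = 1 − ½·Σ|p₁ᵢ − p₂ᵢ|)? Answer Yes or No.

Proportions for Dipodomys merriami (n=112): 5/112=0.0446, 9/112=0.0804, 6/112=0.0536, 21/112=0.1875, 14/112=0.1250, 28/112=0.2500, 29/112=0.2589
Proportions for Dipodomys ordii (n=233): 48/233=0.2060, 57/233=0.2446, 51/233=0.2189, 20/233=0.0858, 16/233=0.0687, 15/233=0.0644, 26/233=0.1116
Σ|p₁ᵢ − p₂ᵢ| = 0.1614 + 0.1642 + 0.1653 + 0.1017 + 0.0563 + 0.1856 + 0.1473 = 0.9818
D = 1 − ½ × 0.9818 = 1 − 0.49090 = 0.50910
D = 0.50910 < 0.8 → No.

No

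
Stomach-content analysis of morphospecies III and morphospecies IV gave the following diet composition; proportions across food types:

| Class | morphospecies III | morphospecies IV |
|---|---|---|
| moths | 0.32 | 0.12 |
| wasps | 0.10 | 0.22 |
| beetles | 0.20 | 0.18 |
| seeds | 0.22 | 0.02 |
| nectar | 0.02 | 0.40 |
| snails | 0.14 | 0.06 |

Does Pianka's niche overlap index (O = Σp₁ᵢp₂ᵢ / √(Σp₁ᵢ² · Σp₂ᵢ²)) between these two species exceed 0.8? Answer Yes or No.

No

Σ p₁ᵢp₂ᵢ = 0.0384 + 0.0220 + 0.0360 + 0.0044 + 0.0080 + 0.0084 = 0.1172
Σp_1ᵢ² = 0.32² + 0.10² + 0.20² + 0.22² + 0.02² + 0.14² = 0.1024 + 0.0100 + 0.0400 + 0.0484 + 0.0004 + 0.0196 = 0.2208
Σp_2ᵢ² = 0.12² + 0.22² + 0.18² + 0.02² + 0.40² + 0.06² = 0.0144 + 0.0484 + 0.0324 + 0.0004 + 0.1600 + 0.0036 = 0.2592
O = 0.1172 / √(0.2208 × 0.2592) = 0.1172 / 0.23923 = 0.4899
O = 0.4899 < 0.8 → No.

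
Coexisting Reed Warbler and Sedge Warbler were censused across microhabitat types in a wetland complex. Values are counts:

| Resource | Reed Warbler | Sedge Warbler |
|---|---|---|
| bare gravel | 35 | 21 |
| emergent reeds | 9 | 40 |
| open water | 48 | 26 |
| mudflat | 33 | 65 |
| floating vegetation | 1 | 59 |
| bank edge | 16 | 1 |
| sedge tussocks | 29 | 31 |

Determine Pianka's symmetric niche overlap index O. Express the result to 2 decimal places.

0.67

Proportions for Reed Warbler (n=171): 35/171=0.2047, 9/171=0.0526, 48/171=0.2807, 33/171=0.1930, 1/171=0.0058, 16/171=0.0936, 29/171=0.1696
Proportions for Sedge Warbler (n=243): 21/243=0.0864, 40/243=0.1646, 26/243=0.1070, 65/243=0.2675, 59/243=0.2428, 1/243=0.0041, 31/243=0.1276
Σ p₁ᵢp₂ᵢ = 0.017686 + 0.008658 + 0.030035 + 0.051628 + 0.001408 + 0.000384 + 0.021641 = 0.131440
Σp_1ᵢ² = 0.2047² + 0.0526² + 0.2807² + 0.1930² + 0.0058² + 0.0936² + 0.1696² = 0.041902 + 0.002767 + 0.078792 + 0.037249 + 0.000034 + 0.008761 + 0.028764 = 0.198269
Σp_2ᵢ² = 0.0864² + 0.1646² + 0.1070² + 0.2675² + 0.2428² + 0.0041² + 0.1276² = 0.007465 + 0.027093 + 0.011449 + 0.071556 + 0.058952 + 0.000017 + 0.016282 = 0.192814
O = 0.131440 / √(0.198269 × 0.192814) = 0.131440 / 0.1955225 = 0.6722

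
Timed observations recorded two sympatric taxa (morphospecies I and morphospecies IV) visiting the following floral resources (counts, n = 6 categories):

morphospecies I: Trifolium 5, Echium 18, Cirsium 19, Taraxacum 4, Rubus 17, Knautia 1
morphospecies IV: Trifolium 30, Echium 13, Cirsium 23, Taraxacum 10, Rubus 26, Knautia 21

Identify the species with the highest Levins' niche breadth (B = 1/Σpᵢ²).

morphospecies IV

Proportions for morphospecies I (n=64): 5/64=0.0781, 18/64=0.2813, 19/64=0.2969, 4/64=0.0625, 17/64=0.2656, 1/64=0.0156
Proportions for morphospecies IV (n=123): 30/123=0.2439, 13/123=0.1057, 23/123=0.1870, 10/123=0.0813, 26/123=0.2114, 21/123=0.1707
Σp_Iᵢ² = 0.0781² + 0.2813² + 0.2969² + 0.0625² + 0.2656² + 0.0156² = 0.006100 + 0.079130 + 0.088150 + 0.003906 + 0.070543 + 0.000243 = 0.248072
B_I = 1 / 0.248072 = 4.0311
Σp_IVᵢ² = 0.2439² + 0.1057² + 0.1870² + 0.0813² + 0.2114² + 0.1707² = 0.059487 + 0.011172 + 0.034969 + 0.006610 + 0.044690 + 0.029138 = 0.186066
B_IV = 1 / 0.186066 = 5.3744
Highest B → broadest niche (most generalist): morphospecies IV (B = 5.37).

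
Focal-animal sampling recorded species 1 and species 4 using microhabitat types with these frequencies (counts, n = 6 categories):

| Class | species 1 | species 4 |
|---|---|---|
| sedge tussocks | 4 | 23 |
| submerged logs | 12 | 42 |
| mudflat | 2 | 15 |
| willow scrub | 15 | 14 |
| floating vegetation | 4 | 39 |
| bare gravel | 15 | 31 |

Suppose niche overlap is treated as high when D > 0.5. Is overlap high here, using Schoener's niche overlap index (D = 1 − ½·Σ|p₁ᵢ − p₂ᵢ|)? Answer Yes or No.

Yes

Proportions for species 1 (n=52): 4/52=0.0769, 12/52=0.2308, 2/52=0.0385, 15/52=0.2885, 4/52=0.0769, 15/52=0.2885
Proportions for species 4 (n=164): 23/164=0.1402, 42/164=0.2561, 15/164=0.0915, 14/164=0.0854, 39/164=0.2378, 31/164=0.1890
Σ|p₁ᵢ − p₂ᵢ| = 0.0633 + 0.0253 + 0.0530 + 0.2031 + 0.1609 + 0.0995 = 0.6051
D = 1 − ½ × 0.6051 = 1 − 0.30255 = 0.69745
D = 0.69745 > 0.5 → Yes.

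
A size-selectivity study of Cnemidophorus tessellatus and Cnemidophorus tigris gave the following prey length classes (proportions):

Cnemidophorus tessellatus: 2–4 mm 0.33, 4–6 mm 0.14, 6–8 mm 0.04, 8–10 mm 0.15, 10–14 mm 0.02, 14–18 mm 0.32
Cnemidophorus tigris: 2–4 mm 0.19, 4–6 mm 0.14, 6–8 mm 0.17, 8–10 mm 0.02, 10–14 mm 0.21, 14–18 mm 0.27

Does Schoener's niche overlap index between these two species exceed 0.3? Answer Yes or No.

Σ|p₁ᵢ − p₂ᵢ| = 0.14 + 0.00 + 0.13 + 0.13 + 0.19 + 0.05 = 0.64
D = 1 − ½ × 0.64 = 1 − 0.320 = 0.6800
D = 0.6800 > 0.3 → Yes.

Yes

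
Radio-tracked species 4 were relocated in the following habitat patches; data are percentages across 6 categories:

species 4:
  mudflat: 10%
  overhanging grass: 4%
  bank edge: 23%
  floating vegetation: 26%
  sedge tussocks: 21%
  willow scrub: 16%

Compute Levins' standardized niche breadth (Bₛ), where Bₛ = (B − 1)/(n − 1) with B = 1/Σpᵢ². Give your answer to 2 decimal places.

Convert percentages to proportions (divide by 100).
Σpᵢ² = 0.10² + 0.04² + 0.23² + 0.26² + 0.21² + 0.16² = 0.0100 + 0.0016 + 0.0529 + 0.0676 + 0.0441 + 0.0256 = 0.2018
B = 1 / 0.2018 = 4.9554
Bₛ = (B − 1)/(n − 1) = (4.9554 − 1)/(6 − 1) = 3.9554/5 = 0.7911

0.79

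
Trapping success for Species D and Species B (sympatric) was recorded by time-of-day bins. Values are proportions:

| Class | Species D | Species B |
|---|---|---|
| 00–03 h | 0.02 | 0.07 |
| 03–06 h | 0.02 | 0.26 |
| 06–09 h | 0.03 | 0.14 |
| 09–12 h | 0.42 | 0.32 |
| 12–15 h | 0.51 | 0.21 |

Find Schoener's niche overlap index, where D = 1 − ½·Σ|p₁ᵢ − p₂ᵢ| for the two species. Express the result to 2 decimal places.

0.60

Σ|p₁ᵢ − p₂ᵢ| = 0.05 + 0.24 + 0.11 + 0.10 + 0.30 = 0.80
D = 1 − ½ × 0.80 = 1 − 0.400 = 0.6000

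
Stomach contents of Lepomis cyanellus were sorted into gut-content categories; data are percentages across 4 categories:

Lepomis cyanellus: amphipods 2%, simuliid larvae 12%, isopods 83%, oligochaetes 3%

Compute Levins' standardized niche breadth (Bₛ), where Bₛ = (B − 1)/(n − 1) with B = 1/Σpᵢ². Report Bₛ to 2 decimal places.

0.14

Convert percentages to proportions (divide by 100).
Σpᵢ² = 0.02² + 0.12² + 0.83² + 0.03² = 0.0004 + 0.0144 + 0.6889 + 0.0009 = 0.7046
B = 1 / 0.7046 = 1.4192
Bₛ = (B − 1)/(n − 1) = (1.4192 − 1)/(4 − 1) = 0.4192/3 = 0.1397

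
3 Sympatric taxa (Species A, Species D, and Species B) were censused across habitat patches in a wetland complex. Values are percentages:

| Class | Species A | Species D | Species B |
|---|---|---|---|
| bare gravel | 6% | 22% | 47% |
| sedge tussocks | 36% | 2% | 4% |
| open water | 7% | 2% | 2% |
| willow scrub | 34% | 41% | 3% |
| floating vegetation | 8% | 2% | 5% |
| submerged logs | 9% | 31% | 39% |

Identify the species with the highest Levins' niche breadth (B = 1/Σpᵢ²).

Convert percentages to proportions (divide by 100).
Σp_Aᵢ² = 0.06² + 0.36² + 0.07² + 0.34² + 0.08² + 0.09² = 0.0036 + 0.1296 + 0.0049 + 0.1156 + 0.0064 + 0.0081 = 0.2682
B_A = 1 / 0.2682 = 3.7286
Σp_Dᵢ² = 0.22² + 0.02² + 0.02² + 0.41² + 0.02² + 0.31² = 0.0484 + 0.0004 + 0.0004 + 0.1681 + 0.0004 + 0.0961 = 0.3138
B_D = 1 / 0.3138 = 3.1867
Σp_Bᵢ² = 0.47² + 0.04² + 0.02² + 0.03² + 0.05² + 0.39² = 0.2209 + 0.0016 + 0.0004 + 0.0009 + 0.0025 + 0.1521 = 0.3784
B_B = 1 / 0.3784 = 2.6427
Highest B → broadest niche (most generalist): Species A (B = 3.73).

Species A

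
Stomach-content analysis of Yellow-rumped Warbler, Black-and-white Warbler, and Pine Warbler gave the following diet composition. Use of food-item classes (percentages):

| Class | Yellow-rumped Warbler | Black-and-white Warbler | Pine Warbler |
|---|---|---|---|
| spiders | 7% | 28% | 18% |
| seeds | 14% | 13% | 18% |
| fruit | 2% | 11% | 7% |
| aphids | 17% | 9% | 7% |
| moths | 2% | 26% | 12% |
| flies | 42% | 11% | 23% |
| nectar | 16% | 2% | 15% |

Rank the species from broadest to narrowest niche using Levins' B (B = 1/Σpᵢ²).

Convert percentages to proportions (divide by 100).
Σp_Yellᵢ² = 0.07² + 0.14² + 0.02² + 0.17² + 0.02² + 0.42² + 0.16² = 0.0049 + 0.0196 + 0.0004 + 0.0289 + 0.0004 + 0.1764 + 0.0256 = 0.2562
B_Yell = 1 / 0.2562 = 3.9032
Σp_Blacᵢ² = 0.28² + 0.13² + 0.11² + 0.09² + 0.26² + 0.11² + 0.02² = 0.0784 + 0.0169 + 0.0121 + 0.0081 + 0.0676 + 0.0121 + 0.0004 = 0.1956
B_Blac = 1 / 0.1956 = 5.1125
Σp_Pineᵢ² = 0.18² + 0.18² + 0.07² + 0.07² + 0.12² + 0.23² + 0.15² = 0.0324 + 0.0324 + 0.0049 + 0.0049 + 0.0144 + 0.0529 + 0.0225 = 0.1644
B_Pine = 1 / 0.1644 = 6.0827
Ranking by B (broadest → narrowest): Pine Warbler (6.08) > Black-and-white Warbler (5.11) > Yellow-rumped Warbler (3.90)

Pine Warbler > Black-and-white Warbler > Yellow-rumped Warbler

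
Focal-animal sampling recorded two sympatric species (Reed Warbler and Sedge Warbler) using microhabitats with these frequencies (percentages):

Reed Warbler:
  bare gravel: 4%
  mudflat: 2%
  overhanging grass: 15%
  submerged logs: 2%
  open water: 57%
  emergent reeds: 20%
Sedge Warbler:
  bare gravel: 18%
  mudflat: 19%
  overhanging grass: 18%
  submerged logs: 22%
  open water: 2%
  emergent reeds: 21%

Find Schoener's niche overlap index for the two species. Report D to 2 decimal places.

Convert percentages to proportions (divide by 100).
Σ|p₁ᵢ − p₂ᵢ| = 0.14 + 0.17 + 0.03 + 0.20 + 0.55 + 0.01 = 1.10
D = 1 − ½ × 1.10 = 1 − 0.550 = 0.4500

0.45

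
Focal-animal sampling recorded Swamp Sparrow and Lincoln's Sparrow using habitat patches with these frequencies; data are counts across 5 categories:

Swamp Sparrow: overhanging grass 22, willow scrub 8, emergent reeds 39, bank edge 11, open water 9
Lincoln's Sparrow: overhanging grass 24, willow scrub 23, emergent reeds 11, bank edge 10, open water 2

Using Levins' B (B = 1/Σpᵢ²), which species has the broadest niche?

Proportions for Swamp Sparrow (n=89): 22/89=0.2472, 8/89=0.0899, 39/89=0.4382, 11/89=0.1236, 9/89=0.1011
Proportions for Lincoln's Sparrow (n=70): 24/70=0.3429, 23/70=0.3286, 11/70=0.1571, 10/70=0.1429, 2/70=0.0286
Σp_Swamᵢ² = 0.2472² + 0.0899² + 0.4382² + 0.1236² + 0.1011² = 0.061108 + 0.008082 + 0.192019 + 0.015277 + 0.010221 = 0.286707
B_Swam = 1 / 0.286707 = 3.4879
Σp_Lincᵢ² = 0.3429² + 0.3286² + 0.1571² + 0.1429² + 0.0286² = 0.117580 + 0.107978 + 0.024680 + 0.020420 + 0.000818 = 0.271476
B_Linc = 1 / 0.271476 = 3.6836
Highest B → broadest niche (most generalist): Lincoln's Sparrow (B = 3.68).

Lincoln's Sparrow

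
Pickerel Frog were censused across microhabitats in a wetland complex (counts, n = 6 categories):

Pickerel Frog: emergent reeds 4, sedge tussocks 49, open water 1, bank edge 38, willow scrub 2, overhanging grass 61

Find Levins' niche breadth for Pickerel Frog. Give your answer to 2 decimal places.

Proportions for Pickerel Frog (n=155): 4/155=0.0258, 49/155=0.3161, 1/155=0.0065, 38/155=0.2452, 2/155=0.0129, 61/155=0.3935
Σpᵢ² = 0.0258² + 0.3161² + 0.0065² + 0.2452² + 0.0129² + 0.3935² = 0.000666 + 0.099919 + 0.000042 + 0.060123 + 0.000166 + 0.154842 = 0.315758
B = 1 / 0.315758 = 3.1670

3.17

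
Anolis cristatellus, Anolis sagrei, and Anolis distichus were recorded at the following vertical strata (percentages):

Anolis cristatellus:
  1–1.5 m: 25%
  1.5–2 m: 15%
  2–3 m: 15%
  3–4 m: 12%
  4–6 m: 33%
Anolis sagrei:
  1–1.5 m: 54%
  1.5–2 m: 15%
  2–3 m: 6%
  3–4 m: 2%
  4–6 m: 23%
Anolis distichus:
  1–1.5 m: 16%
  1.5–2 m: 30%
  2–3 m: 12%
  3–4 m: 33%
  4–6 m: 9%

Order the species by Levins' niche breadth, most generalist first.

Anolis cristatellus > Anolis distichus > Anolis sagrei

Convert percentages to proportions (divide by 100).
Σp_crisᵢ² = 0.25² + 0.15² + 0.15² + 0.12² + 0.33² = 0.0625 + 0.0225 + 0.0225 + 0.0144 + 0.1089 = 0.2308
B_cris = 1 / 0.2308 = 4.3328
Σp_sagrᵢ² = 0.54² + 0.15² + 0.06² + 0.02² + 0.23² = 0.2916 + 0.0225 + 0.0036 + 0.0004 + 0.0529 = 0.3710
B_sagr = 1 / 0.3710 = 2.6954
Σp_distᵢ² = 0.16² + 0.30² + 0.12² + 0.33² + 0.09² = 0.0256 + 0.0900 + 0.0144 + 0.1089 + 0.0081 = 0.2470
B_dist = 1 / 0.2470 = 4.0486
Ranking by B (broadest → narrowest): Anolis cristatellus (4.33) > Anolis distichus (4.05) > Anolis sagrei (2.70)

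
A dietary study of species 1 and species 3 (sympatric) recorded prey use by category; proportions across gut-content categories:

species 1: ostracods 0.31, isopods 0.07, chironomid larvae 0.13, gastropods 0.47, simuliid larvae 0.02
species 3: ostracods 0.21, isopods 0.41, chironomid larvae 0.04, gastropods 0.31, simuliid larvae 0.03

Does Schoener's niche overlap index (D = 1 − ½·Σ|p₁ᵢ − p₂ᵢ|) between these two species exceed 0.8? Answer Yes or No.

Σ|p₁ᵢ − p₂ᵢ| = 0.10 + 0.34 + 0.09 + 0.16 + 0.01 = 0.70
D = 1 − ½ × 0.70 = 1 − 0.350 = 0.6500
D = 0.6500 < 0.8 → No.

No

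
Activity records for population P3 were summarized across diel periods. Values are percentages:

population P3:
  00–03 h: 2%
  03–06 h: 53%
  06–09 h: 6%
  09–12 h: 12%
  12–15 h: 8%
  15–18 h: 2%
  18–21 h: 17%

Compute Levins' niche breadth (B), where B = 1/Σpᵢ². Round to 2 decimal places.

2.99

Convert percentages to proportions (divide by 100).
Σpᵢ² = 0.02² + 0.53² + 0.06² + 0.12² + 0.08² + 0.02² + 0.17² = 0.0004 + 0.2809 + 0.0036 + 0.0144 + 0.0064 + 0.0004 + 0.0289 = 0.3350
B = 1 / 0.3350 = 2.9851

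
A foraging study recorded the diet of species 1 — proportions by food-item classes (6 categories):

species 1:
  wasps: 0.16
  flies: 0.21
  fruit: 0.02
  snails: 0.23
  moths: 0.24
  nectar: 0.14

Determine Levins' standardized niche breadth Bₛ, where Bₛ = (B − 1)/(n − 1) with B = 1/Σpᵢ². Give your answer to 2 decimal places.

0.80

Σpᵢ² = 0.16² + 0.21² + 0.02² + 0.23² + 0.24² + 0.14² = 0.0256 + 0.0441 + 0.0004 + 0.0529 + 0.0576 + 0.0196 = 0.2002
B = 1 / 0.2002 = 4.9950
Bₛ = (B − 1)/(n − 1) = (4.9950 − 1)/(6 − 1) = 3.9950/5 = 0.7990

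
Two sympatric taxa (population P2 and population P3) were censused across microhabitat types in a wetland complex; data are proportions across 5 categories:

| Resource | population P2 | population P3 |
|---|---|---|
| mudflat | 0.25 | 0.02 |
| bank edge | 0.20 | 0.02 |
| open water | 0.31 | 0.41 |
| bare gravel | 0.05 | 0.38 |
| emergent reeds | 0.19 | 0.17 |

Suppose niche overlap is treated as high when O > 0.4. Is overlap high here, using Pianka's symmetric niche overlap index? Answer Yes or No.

Σ p₁ᵢp₂ᵢ = 0.0050 + 0.0040 + 0.1271 + 0.0190 + 0.0323 = 0.1874
Σp_1ᵢ² = 0.25² + 0.20² + 0.31² + 0.05² + 0.19² = 0.0625 + 0.0400 + 0.0961 + 0.0025 + 0.0361 = 0.2372
Σp_2ᵢ² = 0.02² + 0.02² + 0.41² + 0.38² + 0.17² = 0.0004 + 0.0004 + 0.1681 + 0.1444 + 0.0289 = 0.3422
O = 0.1874 / √(0.2372 × 0.3422) = 0.1874 / 0.28490 = 0.6578
O = 0.6578 > 0.4 → Yes.

Yes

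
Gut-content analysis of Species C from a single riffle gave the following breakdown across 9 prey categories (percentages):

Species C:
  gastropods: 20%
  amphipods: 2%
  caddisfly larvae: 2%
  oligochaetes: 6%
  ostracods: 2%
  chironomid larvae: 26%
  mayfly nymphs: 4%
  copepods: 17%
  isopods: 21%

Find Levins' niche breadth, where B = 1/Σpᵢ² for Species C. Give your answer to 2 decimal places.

Convert percentages to proportions (divide by 100).
Σpᵢ² = 0.20² + 0.02² + 0.02² + 0.06² + 0.02² + 0.26² + 0.04² + 0.17² + 0.21² = 0.0400 + 0.0004 + 0.0004 + 0.0036 + 0.0004 + 0.0676 + 0.0016 + 0.0289 + 0.0441 = 0.1870
B = 1 / 0.1870 = 5.3476

5.35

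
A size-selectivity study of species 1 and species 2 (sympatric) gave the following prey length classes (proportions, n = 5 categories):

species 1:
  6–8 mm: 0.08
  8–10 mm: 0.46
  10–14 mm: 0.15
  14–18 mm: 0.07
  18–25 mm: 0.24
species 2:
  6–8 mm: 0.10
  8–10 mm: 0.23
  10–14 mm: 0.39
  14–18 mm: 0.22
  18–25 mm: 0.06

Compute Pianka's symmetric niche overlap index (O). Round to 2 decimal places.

0.71

Σ p₁ᵢp₂ᵢ = 0.0080 + 0.1058 + 0.0585 + 0.0154 + 0.0144 = 0.2021
Σp_1ᵢ² = 0.08² + 0.46² + 0.15² + 0.07² + 0.24² = 0.0064 + 0.2116 + 0.0225 + 0.0049 + 0.0576 = 0.3030
Σp_2ᵢ² = 0.10² + 0.23² + 0.39² + 0.22² + 0.06² = 0.0100 + 0.0529 + 0.1521 + 0.0484 + 0.0036 = 0.2670
O = 0.2021 / √(0.3030 × 0.2670) = 0.2021 / 0.28443 = 0.7105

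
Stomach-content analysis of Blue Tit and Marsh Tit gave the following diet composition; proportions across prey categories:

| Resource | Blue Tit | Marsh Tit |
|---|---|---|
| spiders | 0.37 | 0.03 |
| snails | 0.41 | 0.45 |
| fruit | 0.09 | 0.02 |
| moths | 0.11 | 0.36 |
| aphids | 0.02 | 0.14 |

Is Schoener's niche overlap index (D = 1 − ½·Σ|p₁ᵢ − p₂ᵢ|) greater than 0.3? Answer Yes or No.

Σ|p₁ᵢ − p₂ᵢ| = 0.34 + 0.04 + 0.07 + 0.25 + 0.12 = 0.82
D = 1 − ½ × 0.82 = 1 − 0.410 = 0.5900
D = 0.5900 > 0.3 → Yes.

Yes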